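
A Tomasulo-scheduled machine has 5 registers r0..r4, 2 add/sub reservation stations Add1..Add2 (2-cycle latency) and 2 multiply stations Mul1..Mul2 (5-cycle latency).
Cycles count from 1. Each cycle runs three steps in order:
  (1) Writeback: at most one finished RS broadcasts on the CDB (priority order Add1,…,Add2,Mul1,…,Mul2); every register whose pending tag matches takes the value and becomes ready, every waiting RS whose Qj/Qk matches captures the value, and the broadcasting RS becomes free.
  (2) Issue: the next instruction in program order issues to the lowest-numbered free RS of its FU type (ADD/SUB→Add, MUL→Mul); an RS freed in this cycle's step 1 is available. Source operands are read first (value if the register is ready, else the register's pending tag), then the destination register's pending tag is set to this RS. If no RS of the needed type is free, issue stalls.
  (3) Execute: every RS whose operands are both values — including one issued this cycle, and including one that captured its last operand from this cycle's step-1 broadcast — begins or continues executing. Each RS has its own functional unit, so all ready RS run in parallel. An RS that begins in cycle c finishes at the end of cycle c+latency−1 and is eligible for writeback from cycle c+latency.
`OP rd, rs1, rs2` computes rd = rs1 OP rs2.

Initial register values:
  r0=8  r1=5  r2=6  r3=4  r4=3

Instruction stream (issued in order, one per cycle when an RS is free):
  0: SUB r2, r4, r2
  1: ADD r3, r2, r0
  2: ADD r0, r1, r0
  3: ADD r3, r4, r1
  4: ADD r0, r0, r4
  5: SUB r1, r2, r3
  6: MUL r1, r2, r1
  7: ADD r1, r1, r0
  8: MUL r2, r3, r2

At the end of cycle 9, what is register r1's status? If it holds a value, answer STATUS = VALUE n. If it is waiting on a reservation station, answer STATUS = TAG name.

STATUS = TAG Add1

c1: issue SUB r2<-Add1 | r0:8,r1:5,r2:Add1,r3:4,r4:3
c2: issue ADD r3<-Add2 | r0:8,r1:5,r2:Add1,r3:Add2,r4:3
c3: CDB Add1=-3; issue ADD r0<-Add1 | r0:Add1,r1:5,r2:-3,r3:Add2,r4:3
c4: stall | r0:Add1,r1:5,r2:-3,r3:Add2,r4:3
c5: CDB Add1=13; issue ADD r3<-Add1 | r0:13,r1:5,r2:-3,r3:Add1,r4:3
c6: CDB Add2=5; issue ADD r0<-Add2 | r0:Add2,r1:5,r2:-3,r3:Add1,r4:3
c7: CDB Add1=8; issue SUB r1<-Add1 | r0:Add2,r1:Add1,r2:-3,r3:8,r4:3
c8: CDB Add2=16; issue MUL r1<-Mul1 | r0:16,r1:Mul1,r2:-3,r3:8,r4:3
c9: CDB Add1=-11; issue ADD r1<-Add1 | r0:16,r1:Add1,r2:-3,r3:8,r4:3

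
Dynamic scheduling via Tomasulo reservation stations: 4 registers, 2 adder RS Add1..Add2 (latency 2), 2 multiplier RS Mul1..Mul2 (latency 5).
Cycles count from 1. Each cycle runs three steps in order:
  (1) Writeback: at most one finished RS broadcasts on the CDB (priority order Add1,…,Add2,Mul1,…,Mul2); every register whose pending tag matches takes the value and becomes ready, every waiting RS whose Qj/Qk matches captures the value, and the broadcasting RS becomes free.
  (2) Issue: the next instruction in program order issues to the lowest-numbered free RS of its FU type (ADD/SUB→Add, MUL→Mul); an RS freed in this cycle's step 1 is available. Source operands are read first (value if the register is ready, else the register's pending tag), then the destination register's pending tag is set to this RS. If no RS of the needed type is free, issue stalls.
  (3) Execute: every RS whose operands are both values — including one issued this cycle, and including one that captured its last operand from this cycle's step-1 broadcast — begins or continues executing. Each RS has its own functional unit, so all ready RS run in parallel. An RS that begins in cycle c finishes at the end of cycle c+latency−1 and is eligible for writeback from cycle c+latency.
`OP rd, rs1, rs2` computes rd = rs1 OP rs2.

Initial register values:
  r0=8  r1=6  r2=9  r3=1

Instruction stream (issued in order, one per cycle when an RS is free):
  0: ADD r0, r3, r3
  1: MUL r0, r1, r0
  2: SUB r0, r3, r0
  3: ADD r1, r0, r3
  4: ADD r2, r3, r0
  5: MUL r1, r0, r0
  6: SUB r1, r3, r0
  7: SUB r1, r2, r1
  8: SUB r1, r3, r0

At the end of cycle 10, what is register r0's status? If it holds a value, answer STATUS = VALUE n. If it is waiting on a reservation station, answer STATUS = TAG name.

STATUS = VALUE -11

c1: issue ADD r0<-Add1 | r0:Add1,r1:6,r2:9,r3:1
c2: issue MUL r0<-Mul1 | r0:Mul1,r1:6,r2:9,r3:1
c3: CDB Add1=2; issue SUB r0<-Add1 | r0:Add1,r1:6,r2:9,r3:1
c4: issue ADD r1<-Add2 | r0:Add1,r1:Add2,r2:9,r3:1
c5: stall | r0:Add1,r1:Add2,r2:9,r3:1
c6: stall | r0:Add1,r1:Add2,r2:9,r3:1
c7: stall | r0:Add1,r1:Add2,r2:9,r3:1
c8: CDB Mul1=12; stall | r0:Add1,r1:Add2,r2:9,r3:1
c9: stall | r0:Add1,r1:Add2,r2:9,r3:1
c10: CDB Add1=-11; issue ADD r2<-Add1 | r0:-11,r1:Add2,r2:Add1,r3:1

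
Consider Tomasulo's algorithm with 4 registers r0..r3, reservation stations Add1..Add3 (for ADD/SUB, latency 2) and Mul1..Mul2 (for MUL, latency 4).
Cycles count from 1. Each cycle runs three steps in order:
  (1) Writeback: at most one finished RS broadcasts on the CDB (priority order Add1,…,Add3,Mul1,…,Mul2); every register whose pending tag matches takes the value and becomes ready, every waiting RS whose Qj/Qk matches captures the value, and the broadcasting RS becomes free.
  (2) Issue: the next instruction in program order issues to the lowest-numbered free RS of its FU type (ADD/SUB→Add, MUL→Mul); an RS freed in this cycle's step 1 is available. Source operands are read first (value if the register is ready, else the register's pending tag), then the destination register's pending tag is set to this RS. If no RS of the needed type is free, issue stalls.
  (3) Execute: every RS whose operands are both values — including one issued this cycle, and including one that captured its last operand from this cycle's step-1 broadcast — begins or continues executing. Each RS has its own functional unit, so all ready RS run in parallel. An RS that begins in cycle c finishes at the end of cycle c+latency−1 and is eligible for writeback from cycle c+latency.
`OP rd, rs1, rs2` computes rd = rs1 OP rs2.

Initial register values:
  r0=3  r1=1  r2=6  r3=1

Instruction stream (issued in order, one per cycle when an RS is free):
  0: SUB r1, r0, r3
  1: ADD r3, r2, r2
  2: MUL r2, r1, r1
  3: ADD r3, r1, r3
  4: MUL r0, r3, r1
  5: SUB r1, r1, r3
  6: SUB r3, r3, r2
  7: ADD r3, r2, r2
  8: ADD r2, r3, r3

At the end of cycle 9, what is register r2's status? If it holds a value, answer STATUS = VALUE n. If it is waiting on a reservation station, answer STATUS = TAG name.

  c1: issue SUB r1<-Add1  regs: r0:3,r1:Add1,r2:6,r3:1
  c2: issue ADD r3<-Add2  regs: r0:3,r1:Add1,r2:6,r3:Add2
  c3: CDB Add1=2; issue MUL r2<-Mul1  regs: r0:3,r1:2,r2:Mul1,r3:Add2
  c4: CDB Add2=12; issue ADD r3<-Add1  regs: r0:3,r1:2,r2:Mul1,r3:Add1
  c5: issue MUL r0<-Mul2  regs: r0:Mul2,r1:2,r2:Mul1,r3:Add1
  c6: CDB Add1=14; issue SUB r1<-Add1  regs: r0:Mul2,r1:Add1,r2:Mul1,r3:14
  c7: CDB Mul1=4; issue SUB r3<-Add2  regs: r0:Mul2,r1:Add1,r2:4,r3:Add2
  c8: CDB Add1=-12; issue ADD r3<-Add1  regs: r0:Mul2,r1:-12,r2:4,r3:Add1
  c9: CDB Add2=10; issue ADD r2<-Add2  regs: r0:Mul2,r1:-12,r2:Add2,r3:Add1

STATUS = TAG Add2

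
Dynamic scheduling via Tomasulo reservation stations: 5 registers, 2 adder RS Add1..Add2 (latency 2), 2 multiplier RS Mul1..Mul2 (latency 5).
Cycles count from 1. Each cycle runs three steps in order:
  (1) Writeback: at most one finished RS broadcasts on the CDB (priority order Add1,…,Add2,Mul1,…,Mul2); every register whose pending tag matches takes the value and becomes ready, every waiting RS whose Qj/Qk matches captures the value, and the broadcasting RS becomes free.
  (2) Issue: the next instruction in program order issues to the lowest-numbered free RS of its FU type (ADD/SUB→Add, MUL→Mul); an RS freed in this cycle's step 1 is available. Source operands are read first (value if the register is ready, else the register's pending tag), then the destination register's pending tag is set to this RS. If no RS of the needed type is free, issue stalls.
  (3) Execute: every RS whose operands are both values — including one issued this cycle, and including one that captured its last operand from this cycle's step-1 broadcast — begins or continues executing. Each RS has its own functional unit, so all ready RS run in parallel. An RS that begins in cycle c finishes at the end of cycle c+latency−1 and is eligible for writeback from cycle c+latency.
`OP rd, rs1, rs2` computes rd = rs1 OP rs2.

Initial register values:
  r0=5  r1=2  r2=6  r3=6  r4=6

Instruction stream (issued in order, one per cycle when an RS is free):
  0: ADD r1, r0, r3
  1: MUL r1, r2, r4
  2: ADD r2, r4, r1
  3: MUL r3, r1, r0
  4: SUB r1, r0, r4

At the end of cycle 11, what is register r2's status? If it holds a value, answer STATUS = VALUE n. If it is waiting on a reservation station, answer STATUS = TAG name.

  c1: issue ADD r1<-Add1  regs: r0:5,r1:Add1,r2:6,r3:6,r4:6
  c2: issue MUL r1<-Mul1  regs: r0:5,r1:Mul1,r2:6,r3:6,r4:6
  c3: CDB Add1=11; issue ADD r2<-Add1  regs: r0:5,r1:Mul1,r2:Add1,r3:6,r4:6
  c4: issue MUL r3<-Mul2  regs: r0:5,r1:Mul1,r2:Add1,r3:Mul2,r4:6
  c5: issue SUB r1<-Add2  regs: r0:5,r1:Add2,r2:Add1,r3:Mul2,r4:6
  c6: -  regs: r0:5,r1:Add2,r2:Add1,r3:Mul2,r4:6
  c7: CDB Add2=-1  regs: r0:5,r1:-1,r2:Add1,r3:Mul2,r4:6
  c8: CDB Mul1=36  regs: r0:5,r1:-1,r2:Add1,r3:Mul2,r4:6
  c9: -  regs: r0:5,r1:-1,r2:Add1,r3:Mul2,r4:6
  c10: CDB Add1=42  regs: r0:5,r1:-1,r2:42,r3:Mul2,r4:6
  c11: -  regs: r0:5,r1:-1,r2:42,r3:Mul2,r4:6

STATUS = VALUE 42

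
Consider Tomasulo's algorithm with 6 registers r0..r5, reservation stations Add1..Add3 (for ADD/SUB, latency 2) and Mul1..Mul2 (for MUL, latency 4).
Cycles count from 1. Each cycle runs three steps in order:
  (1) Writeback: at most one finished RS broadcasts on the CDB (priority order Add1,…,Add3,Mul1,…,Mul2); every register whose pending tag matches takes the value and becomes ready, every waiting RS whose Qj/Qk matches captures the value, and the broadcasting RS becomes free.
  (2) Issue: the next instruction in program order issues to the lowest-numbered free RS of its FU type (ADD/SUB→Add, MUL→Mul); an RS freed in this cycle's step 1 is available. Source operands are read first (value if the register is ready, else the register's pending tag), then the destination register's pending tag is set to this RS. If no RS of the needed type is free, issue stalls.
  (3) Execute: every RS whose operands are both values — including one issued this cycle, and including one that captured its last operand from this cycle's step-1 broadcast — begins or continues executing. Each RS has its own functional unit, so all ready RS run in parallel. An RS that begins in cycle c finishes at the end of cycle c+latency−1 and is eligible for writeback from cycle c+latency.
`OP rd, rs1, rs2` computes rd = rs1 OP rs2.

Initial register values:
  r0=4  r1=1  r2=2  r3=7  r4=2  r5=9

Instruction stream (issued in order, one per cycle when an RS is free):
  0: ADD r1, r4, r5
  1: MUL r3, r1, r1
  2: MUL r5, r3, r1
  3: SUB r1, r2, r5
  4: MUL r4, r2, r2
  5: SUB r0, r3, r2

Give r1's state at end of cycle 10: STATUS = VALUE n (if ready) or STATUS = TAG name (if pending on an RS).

STATUS = TAG Add1

c1: issue ADD r1<-Add1 | r0:4,r1:Add1,r2:2,r3:7,r4:2,r5:9
c2: issue MUL r3<-Mul1 | r0:4,r1:Add1,r2:2,r3:Mul1,r4:2,r5:9
c3: CDB Add1=11; issue MUL r5<-Mul2 | r0:4,r1:11,r2:2,r3:Mul1,r4:2,r5:Mul2
c4: issue SUB r1<-Add1 | r0:4,r1:Add1,r2:2,r3:Mul1,r4:2,r5:Mul2
c5: stall | r0:4,r1:Add1,r2:2,r3:Mul1,r4:2,r5:Mul2
c6: stall | r0:4,r1:Add1,r2:2,r3:Mul1,r4:2,r5:Mul2
c7: CDB Mul1=121; issue MUL r4<-Mul1 | r0:4,r1:Add1,r2:2,r3:121,r4:Mul1,r5:Mul2
c8: issue SUB r0<-Add2 | r0:Add2,r1:Add1,r2:2,r3:121,r4:Mul1,r5:Mul2
c9: - | r0:Add2,r1:Add1,r2:2,r3:121,r4:Mul1,r5:Mul2
c10: CDB Add2=119 | r0:119,r1:Add1,r2:2,r3:121,r4:Mul1,r5:Mul2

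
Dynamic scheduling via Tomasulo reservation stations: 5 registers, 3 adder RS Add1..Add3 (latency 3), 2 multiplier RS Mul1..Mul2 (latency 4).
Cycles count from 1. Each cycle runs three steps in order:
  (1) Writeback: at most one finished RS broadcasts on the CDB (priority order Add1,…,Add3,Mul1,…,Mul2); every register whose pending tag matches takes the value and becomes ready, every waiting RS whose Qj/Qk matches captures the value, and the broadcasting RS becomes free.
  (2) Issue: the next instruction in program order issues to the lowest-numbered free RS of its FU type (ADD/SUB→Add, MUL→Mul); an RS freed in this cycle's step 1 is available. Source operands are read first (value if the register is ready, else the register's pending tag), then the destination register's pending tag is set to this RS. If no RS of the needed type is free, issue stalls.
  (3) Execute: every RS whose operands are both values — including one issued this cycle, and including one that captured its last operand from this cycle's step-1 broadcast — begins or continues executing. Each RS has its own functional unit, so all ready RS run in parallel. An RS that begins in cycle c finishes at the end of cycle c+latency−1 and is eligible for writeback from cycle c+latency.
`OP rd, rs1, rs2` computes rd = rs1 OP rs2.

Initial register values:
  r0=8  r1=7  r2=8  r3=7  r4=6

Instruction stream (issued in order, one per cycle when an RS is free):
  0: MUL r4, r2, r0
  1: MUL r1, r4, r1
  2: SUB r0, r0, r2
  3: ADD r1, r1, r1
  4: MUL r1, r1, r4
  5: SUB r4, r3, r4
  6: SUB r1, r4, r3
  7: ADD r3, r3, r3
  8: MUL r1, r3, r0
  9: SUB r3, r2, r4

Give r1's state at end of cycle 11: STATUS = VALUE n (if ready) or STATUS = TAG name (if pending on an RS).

STATUS = TAG Mul2

c1: issue MUL r4<-Mul1 | r0:8,r1:7,r2:8,r3:7,r4:Mul1
c2: issue MUL r1<-Mul2 | r0:8,r1:Mul2,r2:8,r3:7,r4:Mul1
c3: issue SUB r0<-Add1 | r0:Add1,r1:Mul2,r2:8,r3:7,r4:Mul1
c4: issue ADD r1<-Add2 | r0:Add1,r1:Add2,r2:8,r3:7,r4:Mul1
c5: CDB Mul1=64; issue MUL r1<-Mul1 | r0:Add1,r1:Mul1,r2:8,r3:7,r4:64
c6: CDB Add1=0; issue SUB r4<-Add1 | r0:0,r1:Mul1,r2:8,r3:7,r4:Add1
c7: issue SUB r1<-Add3 | r0:0,r1:Add3,r2:8,r3:7,r4:Add1
c8: stall | r0:0,r1:Add3,r2:8,r3:7,r4:Add1
c9: CDB Add1=-57; issue ADD r3<-Add1 | r0:0,r1:Add3,r2:8,r3:Add1,r4:-57
c10: CDB Mul2=448; issue MUL r1<-Mul2 | r0:0,r1:Mul2,r2:8,r3:Add1,r4:-57
c11: stall | r0:0,r1:Mul2,r2:8,r3:Add1,r4:-57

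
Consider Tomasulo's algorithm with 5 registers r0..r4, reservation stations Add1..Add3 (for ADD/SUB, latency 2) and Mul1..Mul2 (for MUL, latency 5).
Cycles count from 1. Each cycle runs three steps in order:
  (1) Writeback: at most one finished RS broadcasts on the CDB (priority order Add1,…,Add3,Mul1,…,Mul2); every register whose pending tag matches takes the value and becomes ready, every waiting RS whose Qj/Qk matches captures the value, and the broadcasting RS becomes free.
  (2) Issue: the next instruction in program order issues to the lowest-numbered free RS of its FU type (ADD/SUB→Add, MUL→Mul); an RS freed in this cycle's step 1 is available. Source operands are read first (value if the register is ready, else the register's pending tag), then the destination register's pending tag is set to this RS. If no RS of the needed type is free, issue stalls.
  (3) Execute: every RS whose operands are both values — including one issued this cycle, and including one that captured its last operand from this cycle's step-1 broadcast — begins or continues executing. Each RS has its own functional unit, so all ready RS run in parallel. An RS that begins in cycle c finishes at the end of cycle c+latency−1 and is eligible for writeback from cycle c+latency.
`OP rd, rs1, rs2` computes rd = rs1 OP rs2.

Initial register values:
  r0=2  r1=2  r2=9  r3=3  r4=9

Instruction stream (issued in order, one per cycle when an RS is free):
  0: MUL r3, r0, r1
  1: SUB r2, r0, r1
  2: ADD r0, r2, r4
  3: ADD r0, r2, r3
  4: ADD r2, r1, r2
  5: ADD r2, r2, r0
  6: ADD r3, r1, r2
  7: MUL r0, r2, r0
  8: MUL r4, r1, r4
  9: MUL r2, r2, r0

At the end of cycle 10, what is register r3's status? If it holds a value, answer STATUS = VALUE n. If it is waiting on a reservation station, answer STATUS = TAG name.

  c1: issue MUL r3<-Mul1  regs: r0:2,r1:2,r2:9,r3:Mul1,r4:9
  c2: issue SUB r2<-Add1  regs: r0:2,r1:2,r2:Add1,r3:Mul1,r4:9
  c3: issue ADD r0<-Add2  regs: r0:Add2,r1:2,r2:Add1,r3:Mul1,r4:9
  c4: CDB Add1=0; issue ADD r0<-Add1  regs: r0:Add1,r1:2,r2:0,r3:Mul1,r4:9
  c5: issue ADD r2<-Add3  regs: r0:Add1,r1:2,r2:Add3,r3:Mul1,r4:9
  c6: CDB Add2=9; issue ADD r2<-Add2  regs: r0:Add1,r1:2,r2:Add2,r3:Mul1,r4:9
  c7: CDB Add3=2; issue ADD r3<-Add3  regs: r0:Add1,r1:2,r2:Add2,r3:Add3,r4:9
  c8: CDB Mul1=4; issue MUL r0<-Mul1  regs: r0:Mul1,r1:2,r2:Add2,r3:Add3,r4:9
  c9: issue MUL r4<-Mul2  regs: r0:Mul1,r1:2,r2:Add2,r3:Add3,r4:Mul2
  c10: CDB Add1=4; stall  regs: r0:Mul1,r1:2,r2:Add2,r3:Add3,r4:Mul2

STATUS = TAG Add3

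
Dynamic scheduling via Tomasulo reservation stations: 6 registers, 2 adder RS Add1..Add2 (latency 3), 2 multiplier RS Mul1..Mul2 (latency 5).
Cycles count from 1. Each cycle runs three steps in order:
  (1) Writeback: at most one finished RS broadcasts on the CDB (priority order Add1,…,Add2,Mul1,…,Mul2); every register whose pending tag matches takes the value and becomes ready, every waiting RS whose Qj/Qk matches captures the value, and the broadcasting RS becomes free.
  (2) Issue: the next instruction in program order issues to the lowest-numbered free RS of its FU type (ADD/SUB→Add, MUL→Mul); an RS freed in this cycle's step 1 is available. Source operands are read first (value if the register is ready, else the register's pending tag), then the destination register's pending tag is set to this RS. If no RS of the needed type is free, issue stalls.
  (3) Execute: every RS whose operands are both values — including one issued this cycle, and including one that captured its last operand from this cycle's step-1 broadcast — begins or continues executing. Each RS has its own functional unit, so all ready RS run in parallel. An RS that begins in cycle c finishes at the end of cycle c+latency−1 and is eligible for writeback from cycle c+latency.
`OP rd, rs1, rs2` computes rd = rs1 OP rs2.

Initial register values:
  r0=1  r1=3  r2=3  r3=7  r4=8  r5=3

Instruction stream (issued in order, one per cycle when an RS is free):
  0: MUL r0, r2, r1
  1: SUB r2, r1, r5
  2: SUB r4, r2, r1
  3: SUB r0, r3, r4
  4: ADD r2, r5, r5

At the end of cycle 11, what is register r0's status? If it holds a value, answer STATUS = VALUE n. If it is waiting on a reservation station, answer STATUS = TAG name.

c1: issue MUL r0<-Mul1 | r0:Mul1,r1:3,r2:3,r3:7,r4:8,r5:3
c2: issue SUB r2<-Add1 | r0:Mul1,r1:3,r2:Add1,r3:7,r4:8,r5:3
c3: issue SUB r4<-Add2 | r0:Mul1,r1:3,r2:Add1,r3:7,r4:Add2,r5:3
c4: stall | r0:Mul1,r1:3,r2:Add1,r3:7,r4:Add2,r5:3
c5: CDB Add1=0; issue SUB r0<-Add1 | r0:Add1,r1:3,r2:0,r3:7,r4:Add2,r5:3
c6: CDB Mul1=9; stall | r0:Add1,r1:3,r2:0,r3:7,r4:Add2,r5:3
c7: stall | r0:Add1,r1:3,r2:0,r3:7,r4:Add2,r5:3
c8: CDB Add2=-3; issue ADD r2<-Add2 | r0:Add1,r1:3,r2:Add2,r3:7,r4:-3,r5:3
c9: - | r0:Add1,r1:3,r2:Add2,r3:7,r4:-3,r5:3
c10: - | r0:Add1,r1:3,r2:Add2,r3:7,r4:-3,r5:3
c11: CDB Add1=10 | r0:10,r1:3,r2:Add2,r3:7,r4:-3,r5:3

STATUS = VALUE 10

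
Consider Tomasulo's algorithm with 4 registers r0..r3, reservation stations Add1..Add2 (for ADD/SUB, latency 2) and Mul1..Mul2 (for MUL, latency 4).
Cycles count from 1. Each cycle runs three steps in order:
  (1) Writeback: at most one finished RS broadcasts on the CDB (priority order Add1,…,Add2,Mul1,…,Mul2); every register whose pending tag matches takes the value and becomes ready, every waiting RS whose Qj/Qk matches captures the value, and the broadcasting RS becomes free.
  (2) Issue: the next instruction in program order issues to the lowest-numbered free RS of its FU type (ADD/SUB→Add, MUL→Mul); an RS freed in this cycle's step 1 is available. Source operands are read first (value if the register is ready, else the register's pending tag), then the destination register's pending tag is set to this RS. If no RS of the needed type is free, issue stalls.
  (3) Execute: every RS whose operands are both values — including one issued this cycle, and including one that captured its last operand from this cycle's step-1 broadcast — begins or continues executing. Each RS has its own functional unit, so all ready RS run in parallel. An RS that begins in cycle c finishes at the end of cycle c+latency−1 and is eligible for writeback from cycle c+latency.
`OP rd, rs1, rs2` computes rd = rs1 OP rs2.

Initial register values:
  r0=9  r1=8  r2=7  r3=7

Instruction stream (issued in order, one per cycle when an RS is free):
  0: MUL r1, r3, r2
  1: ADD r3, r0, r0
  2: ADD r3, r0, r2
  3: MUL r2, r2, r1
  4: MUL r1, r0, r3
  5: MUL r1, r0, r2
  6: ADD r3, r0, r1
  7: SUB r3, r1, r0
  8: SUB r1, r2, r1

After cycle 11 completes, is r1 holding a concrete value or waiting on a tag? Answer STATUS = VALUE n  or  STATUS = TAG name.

  c1: issue MUL r1<-Mul1  regs: r0:9,r1:Mul1,r2:7,r3:7
  c2: issue ADD r3<-Add1  regs: r0:9,r1:Mul1,r2:7,r3:Add1
  c3: issue ADD r3<-Add2  regs: r0:9,r1:Mul1,r2:7,r3:Add2
  c4: CDB Add1=18; issue MUL r2<-Mul2  regs: r0:9,r1:Mul1,r2:Mul2,r3:Add2
  c5: CDB Add2=16; stall  regs: r0:9,r1:Mul1,r2:Mul2,r3:16
  c6: CDB Mul1=49; issue MUL r1<-Mul1  regs: r0:9,r1:Mul1,r2:Mul2,r3:16
  c7: stall  regs: r0:9,r1:Mul1,r2:Mul2,r3:16
  c8: stall  regs: r0:9,r1:Mul1,r2:Mul2,r3:16
  c9: stall  regs: r0:9,r1:Mul1,r2:Mul2,r3:16
  c10: CDB Mul1=144; issue MUL r1<-Mul1  regs: r0:9,r1:Mul1,r2:Mul2,r3:16
  c11: CDB Mul2=343; issue ADD r3<-Add1  regs: r0:9,r1:Mul1,r2:343,r3:Add1

STATUS = TAG Mul1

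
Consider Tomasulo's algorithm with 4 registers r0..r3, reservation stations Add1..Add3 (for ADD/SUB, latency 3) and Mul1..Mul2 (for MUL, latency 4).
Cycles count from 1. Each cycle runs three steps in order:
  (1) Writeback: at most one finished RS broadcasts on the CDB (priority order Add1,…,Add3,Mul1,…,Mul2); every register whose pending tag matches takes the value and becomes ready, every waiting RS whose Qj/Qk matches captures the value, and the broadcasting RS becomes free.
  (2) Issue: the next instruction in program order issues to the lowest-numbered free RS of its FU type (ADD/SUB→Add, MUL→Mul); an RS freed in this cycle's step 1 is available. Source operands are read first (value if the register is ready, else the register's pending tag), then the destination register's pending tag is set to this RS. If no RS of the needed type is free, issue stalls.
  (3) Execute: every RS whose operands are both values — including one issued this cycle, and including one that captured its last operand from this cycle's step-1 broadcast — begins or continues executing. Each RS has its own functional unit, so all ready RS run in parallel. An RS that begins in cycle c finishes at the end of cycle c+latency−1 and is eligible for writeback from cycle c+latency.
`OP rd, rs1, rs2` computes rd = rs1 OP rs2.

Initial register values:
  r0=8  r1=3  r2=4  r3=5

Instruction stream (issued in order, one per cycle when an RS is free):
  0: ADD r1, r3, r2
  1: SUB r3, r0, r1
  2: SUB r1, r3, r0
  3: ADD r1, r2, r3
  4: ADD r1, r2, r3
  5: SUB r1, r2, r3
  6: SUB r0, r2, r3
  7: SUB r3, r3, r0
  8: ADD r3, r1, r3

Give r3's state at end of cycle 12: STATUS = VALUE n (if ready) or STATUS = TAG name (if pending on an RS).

  c1: issue ADD r1<-Add1  regs: r0:8,r1:Add1,r2:4,r3:5
  c2: issue SUB r3<-Add2  regs: r0:8,r1:Add1,r2:4,r3:Add2
  c3: issue SUB r1<-Add3  regs: r0:8,r1:Add3,r2:4,r3:Add2
  c4: CDB Add1=9; issue ADD r1<-Add1  regs: r0:8,r1:Add1,r2:4,r3:Add2
  c5: stall  regs: r0:8,r1:Add1,r2:4,r3:Add2
  c6: stall  regs: r0:8,r1:Add1,r2:4,r3:Add2
  c7: CDB Add2=-1; issue ADD r1<-Add2  regs: r0:8,r1:Add2,r2:4,r3:-1
  c8: stall  regs: r0:8,r1:Add2,r2:4,r3:-1
  c9: stall  regs: r0:8,r1:Add2,r2:4,r3:-1
  c10: CDB Add1=3; issue SUB r1<-Add1  regs: r0:8,r1:Add1,r2:4,r3:-1
  c11: CDB Add2=3; issue SUB r0<-Add2  regs: r0:Add2,r1:Add1,r2:4,r3:-1
  c12: CDB Add3=-9; issue SUB r3<-Add3  regs: r0:Add2,r1:Add1,r2:4,r3:Add3

STATUS = TAG Add3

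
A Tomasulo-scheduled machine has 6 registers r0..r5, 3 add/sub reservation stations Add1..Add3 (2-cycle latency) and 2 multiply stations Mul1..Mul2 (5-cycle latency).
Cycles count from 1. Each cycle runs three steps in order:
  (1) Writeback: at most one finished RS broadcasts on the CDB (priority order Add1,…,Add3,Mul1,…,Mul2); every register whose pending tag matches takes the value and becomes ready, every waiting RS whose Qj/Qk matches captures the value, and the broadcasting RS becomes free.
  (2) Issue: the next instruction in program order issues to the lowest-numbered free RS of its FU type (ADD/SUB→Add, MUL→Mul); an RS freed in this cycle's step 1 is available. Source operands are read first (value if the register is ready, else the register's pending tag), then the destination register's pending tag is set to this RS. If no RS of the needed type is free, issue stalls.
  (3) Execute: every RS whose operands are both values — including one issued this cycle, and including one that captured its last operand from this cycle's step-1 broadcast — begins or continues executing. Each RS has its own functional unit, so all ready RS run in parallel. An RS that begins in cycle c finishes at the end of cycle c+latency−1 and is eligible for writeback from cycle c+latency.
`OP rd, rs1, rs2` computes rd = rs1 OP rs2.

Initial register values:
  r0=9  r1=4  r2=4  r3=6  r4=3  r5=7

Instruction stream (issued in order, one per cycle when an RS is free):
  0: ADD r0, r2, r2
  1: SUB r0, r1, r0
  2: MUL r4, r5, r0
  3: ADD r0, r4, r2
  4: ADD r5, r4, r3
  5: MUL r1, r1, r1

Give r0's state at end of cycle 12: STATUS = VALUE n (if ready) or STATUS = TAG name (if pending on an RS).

c1: issue ADD r0<-Add1 | r0:Add1,r1:4,r2:4,r3:6,r4:3,r5:7
c2: issue SUB r0<-Add2 | r0:Add2,r1:4,r2:4,r3:6,r4:3,r5:7
c3: CDB Add1=8; issue MUL r4<-Mul1 | r0:Add2,r1:4,r2:4,r3:6,r4:Mul1,r5:7
c4: issue ADD r0<-Add1 | r0:Add1,r1:4,r2:4,r3:6,r4:Mul1,r5:7
c5: CDB Add2=-4; issue ADD r5<-Add2 | r0:Add1,r1:4,r2:4,r3:6,r4:Mul1,r5:Add2
c6: issue MUL r1<-Mul2 | r0:Add1,r1:Mul2,r2:4,r3:6,r4:Mul1,r5:Add2
c7: - | r0:Add1,r1:Mul2,r2:4,r3:6,r4:Mul1,r5:Add2
c8: - | r0:Add1,r1:Mul2,r2:4,r3:6,r4:Mul1,r5:Add2
c9: - | r0:Add1,r1:Mul2,r2:4,r3:6,r4:Mul1,r5:Add2
c10: CDB Mul1=-28 | r0:Add1,r1:Mul2,r2:4,r3:6,r4:-28,r5:Add2
c11: CDB Mul2=16 | r0:Add1,r1:16,r2:4,r3:6,r4:-28,r5:Add2
c12: CDB Add1=-24 | r0:-24,r1:16,r2:4,r3:6,r4:-28,r5:Add2

STATUS = VALUE -24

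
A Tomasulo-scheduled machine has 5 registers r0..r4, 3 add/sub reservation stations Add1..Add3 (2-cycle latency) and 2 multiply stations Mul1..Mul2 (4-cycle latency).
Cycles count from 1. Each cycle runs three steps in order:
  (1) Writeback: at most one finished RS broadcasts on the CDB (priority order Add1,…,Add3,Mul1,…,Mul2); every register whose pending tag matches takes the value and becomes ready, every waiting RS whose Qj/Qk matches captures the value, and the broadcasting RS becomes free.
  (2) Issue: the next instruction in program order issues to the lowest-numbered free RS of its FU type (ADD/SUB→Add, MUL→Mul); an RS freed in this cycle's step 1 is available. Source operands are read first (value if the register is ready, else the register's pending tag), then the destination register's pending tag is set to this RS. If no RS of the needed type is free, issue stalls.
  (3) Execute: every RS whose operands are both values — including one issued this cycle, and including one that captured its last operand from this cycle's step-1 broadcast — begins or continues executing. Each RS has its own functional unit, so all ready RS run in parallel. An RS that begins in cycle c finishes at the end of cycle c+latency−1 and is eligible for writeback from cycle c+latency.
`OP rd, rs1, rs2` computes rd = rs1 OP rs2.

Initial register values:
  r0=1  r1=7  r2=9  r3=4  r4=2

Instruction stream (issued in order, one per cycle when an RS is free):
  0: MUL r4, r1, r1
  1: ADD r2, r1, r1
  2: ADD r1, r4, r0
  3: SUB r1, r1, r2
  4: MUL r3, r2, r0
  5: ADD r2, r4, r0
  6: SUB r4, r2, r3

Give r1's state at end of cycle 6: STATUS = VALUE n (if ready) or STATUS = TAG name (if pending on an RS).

  c1: issue MUL r4<-Mul1  regs: r0:1,r1:7,r2:9,r3:4,r4:Mul1
  c2: issue ADD r2<-Add1  regs: r0:1,r1:7,r2:Add1,r3:4,r4:Mul1
  c3: issue ADD r1<-Add2  regs: r0:1,r1:Add2,r2:Add1,r3:4,r4:Mul1
  c4: CDB Add1=14; issue SUB r1<-Add1  regs: r0:1,r1:Add1,r2:14,r3:4,r4:Mul1
  c5: CDB Mul1=49; issue MUL r3<-Mul1  regs: r0:1,r1:Add1,r2:14,r3:Mul1,r4:49
  c6: issue ADD r2<-Add3  regs: r0:1,r1:Add1,r2:Add3,r3:Mul1,r4:49

STATUS = TAG Add1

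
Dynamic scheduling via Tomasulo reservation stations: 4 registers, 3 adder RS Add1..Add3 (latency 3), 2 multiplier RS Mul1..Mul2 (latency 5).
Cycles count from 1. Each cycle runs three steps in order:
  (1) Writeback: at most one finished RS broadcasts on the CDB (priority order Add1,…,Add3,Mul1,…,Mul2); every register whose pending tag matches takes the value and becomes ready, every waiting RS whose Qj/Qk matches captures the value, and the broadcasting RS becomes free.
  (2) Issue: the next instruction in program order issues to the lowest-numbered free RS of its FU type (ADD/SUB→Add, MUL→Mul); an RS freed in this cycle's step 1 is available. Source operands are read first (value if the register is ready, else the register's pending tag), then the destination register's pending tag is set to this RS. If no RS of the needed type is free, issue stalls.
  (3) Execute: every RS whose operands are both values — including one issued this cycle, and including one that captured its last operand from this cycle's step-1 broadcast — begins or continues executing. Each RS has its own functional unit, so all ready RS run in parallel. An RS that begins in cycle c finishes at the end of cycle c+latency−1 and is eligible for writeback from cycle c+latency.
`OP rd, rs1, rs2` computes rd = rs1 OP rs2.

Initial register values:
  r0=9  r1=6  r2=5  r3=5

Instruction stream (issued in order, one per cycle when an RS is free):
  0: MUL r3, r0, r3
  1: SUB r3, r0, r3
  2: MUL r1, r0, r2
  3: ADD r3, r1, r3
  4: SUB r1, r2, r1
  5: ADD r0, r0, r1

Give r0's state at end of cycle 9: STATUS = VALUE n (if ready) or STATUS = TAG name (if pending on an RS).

STATUS = TAG Add1

cycle 1: issue MUL r3<-Mul1 // r0:9,r1:6,r2:5,r3:Mul1
cycle 2: issue SUB r3<-Add1 // r0:9,r1:6,r2:5,r3:Add1
cycle 3: issue MUL r1<-Mul2 // r0:9,r1:Mul2,r2:5,r3:Add1
cycle 4: issue ADD r3<-Add2 // r0:9,r1:Mul2,r2:5,r3:Add2
cycle 5: issue SUB r1<-Add3 // r0:9,r1:Add3,r2:5,r3:Add2
cycle 6: CDB Mul1=45; stall // r0:9,r1:Add3,r2:5,r3:Add2
cycle 7: stall // r0:9,r1:Add3,r2:5,r3:Add2
cycle 8: CDB Mul2=45; stall // r0:9,r1:Add3,r2:5,r3:Add2
cycle 9: CDB Add1=-36; issue ADD r0<-Add1 // r0:Add1,r1:Add3,r2:5,r3:Add2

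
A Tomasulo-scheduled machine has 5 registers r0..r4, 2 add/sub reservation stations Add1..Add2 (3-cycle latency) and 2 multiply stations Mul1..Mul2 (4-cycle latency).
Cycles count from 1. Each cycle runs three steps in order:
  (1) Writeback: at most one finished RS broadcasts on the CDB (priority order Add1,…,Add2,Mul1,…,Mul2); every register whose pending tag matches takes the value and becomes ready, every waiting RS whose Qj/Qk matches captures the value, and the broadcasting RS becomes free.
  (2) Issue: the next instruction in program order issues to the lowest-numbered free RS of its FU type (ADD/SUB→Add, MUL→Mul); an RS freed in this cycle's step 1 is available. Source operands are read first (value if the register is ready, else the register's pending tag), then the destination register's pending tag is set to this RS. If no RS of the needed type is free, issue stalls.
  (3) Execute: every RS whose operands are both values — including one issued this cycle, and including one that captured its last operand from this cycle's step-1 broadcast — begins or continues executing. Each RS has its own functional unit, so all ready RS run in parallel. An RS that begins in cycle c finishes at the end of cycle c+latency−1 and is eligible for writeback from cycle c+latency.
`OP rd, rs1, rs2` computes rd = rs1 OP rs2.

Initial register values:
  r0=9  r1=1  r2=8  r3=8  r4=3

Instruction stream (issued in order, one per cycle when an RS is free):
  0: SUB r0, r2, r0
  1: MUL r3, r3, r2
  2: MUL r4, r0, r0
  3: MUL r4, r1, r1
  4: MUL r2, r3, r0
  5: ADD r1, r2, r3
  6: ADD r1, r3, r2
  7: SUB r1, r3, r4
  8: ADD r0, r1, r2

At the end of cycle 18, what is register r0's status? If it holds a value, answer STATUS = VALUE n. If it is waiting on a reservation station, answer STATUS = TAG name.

  c1: issue SUB r0<-Add1  regs: r0:Add1,r1:1,r2:8,r3:8,r4:3
  c2: issue MUL r3<-Mul1  regs: r0:Add1,r1:1,r2:8,r3:Mul1,r4:3
  c3: issue MUL r4<-Mul2  regs: r0:Add1,r1:1,r2:8,r3:Mul1,r4:Mul2
  c4: CDB Add1=-1; stall  regs: r0:-1,r1:1,r2:8,r3:Mul1,r4:Mul2
  c5: stall  regs: r0:-1,r1:1,r2:8,r3:Mul1,r4:Mul2
  c6: CDB Mul1=64; issue MUL r4<-Mul1  regs: r0:-1,r1:1,r2:8,r3:64,r4:Mul1
  c7: stall  regs: r0:-1,r1:1,r2:8,r3:64,r4:Mul1
  c8: CDB Mul2=1; issue MUL r2<-Mul2  regs: r0:-1,r1:1,r2:Mul2,r3:64,r4:Mul1
  c9: issue ADD r1<-Add1  regs: r0:-1,r1:Add1,r2:Mul2,r3:64,r4:Mul1
  c10: CDB Mul1=1; issue ADD r1<-Add2  regs: r0:-1,r1:Add2,r2:Mul2,r3:64,r4:1
  c11: stall  regs: r0:-1,r1:Add2,r2:Mul2,r3:64,r4:1
  c12: CDB Mul2=-64; stall  regs: r0:-1,r1:Add2,r2:-64,r3:64,r4:1
  c13: stall  regs: r0:-1,r1:Add2,r2:-64,r3:64,r4:1
  c14: stall  regs: r0:-1,r1:Add2,r2:-64,r3:64,r4:1
  c15: CDB Add1=0; issue SUB r1<-Add1  regs: r0:-1,r1:Add1,r2:-64,r3:64,r4:1
  c16: CDB Add2=0; issue ADD r0<-Add2  regs: r0:Add2,r1:Add1,r2:-64,r3:64,r4:1
  c17: -  regs: r0:Add2,r1:Add1,r2:-64,r3:64,r4:1
  c18: CDB Add1=63  regs: r0:Add2,r1:63,r2:-64,r3:64,r4:1

STATUS = TAG Add2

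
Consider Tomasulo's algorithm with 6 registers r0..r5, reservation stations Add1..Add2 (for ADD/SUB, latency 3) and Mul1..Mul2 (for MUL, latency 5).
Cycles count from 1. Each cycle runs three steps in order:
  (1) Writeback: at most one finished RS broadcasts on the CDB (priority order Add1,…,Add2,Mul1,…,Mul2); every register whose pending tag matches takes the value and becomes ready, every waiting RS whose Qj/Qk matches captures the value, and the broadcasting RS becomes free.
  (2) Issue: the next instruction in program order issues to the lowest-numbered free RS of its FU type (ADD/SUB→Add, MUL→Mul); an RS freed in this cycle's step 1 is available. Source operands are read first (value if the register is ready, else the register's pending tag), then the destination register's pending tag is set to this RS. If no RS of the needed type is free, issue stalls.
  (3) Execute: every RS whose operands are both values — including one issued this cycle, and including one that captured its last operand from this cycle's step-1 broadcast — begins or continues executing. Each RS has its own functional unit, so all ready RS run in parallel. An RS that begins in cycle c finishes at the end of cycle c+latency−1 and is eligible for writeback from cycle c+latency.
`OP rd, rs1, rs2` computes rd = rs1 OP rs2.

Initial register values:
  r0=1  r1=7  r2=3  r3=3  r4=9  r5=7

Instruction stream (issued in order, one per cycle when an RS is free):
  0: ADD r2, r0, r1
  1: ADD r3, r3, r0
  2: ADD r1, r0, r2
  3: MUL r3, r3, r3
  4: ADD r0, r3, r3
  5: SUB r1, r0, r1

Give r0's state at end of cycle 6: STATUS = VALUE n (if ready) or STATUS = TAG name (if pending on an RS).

cycle 1: issue ADD r2<-Add1 // r0:1,r1:7,r2:Add1,r3:3,r4:9,r5:7
cycle 2: issue ADD r3<-Add2 // r0:1,r1:7,r2:Add1,r3:Add2,r4:9,r5:7
cycle 3: stall // r0:1,r1:7,r2:Add1,r3:Add2,r4:9,r5:7
cycle 4: CDB Add1=8; issue ADD r1<-Add1 // r0:1,r1:Add1,r2:8,r3:Add2,r4:9,r5:7
cycle 5: CDB Add2=4; issue MUL r3<-Mul1 // r0:1,r1:Add1,r2:8,r3:Mul1,r4:9,r5:7
cycle 6: issue ADD r0<-Add2 // r0:Add2,r1:Add1,r2:8,r3:Mul1,r4:9,r5:7

STATUS = TAG Add2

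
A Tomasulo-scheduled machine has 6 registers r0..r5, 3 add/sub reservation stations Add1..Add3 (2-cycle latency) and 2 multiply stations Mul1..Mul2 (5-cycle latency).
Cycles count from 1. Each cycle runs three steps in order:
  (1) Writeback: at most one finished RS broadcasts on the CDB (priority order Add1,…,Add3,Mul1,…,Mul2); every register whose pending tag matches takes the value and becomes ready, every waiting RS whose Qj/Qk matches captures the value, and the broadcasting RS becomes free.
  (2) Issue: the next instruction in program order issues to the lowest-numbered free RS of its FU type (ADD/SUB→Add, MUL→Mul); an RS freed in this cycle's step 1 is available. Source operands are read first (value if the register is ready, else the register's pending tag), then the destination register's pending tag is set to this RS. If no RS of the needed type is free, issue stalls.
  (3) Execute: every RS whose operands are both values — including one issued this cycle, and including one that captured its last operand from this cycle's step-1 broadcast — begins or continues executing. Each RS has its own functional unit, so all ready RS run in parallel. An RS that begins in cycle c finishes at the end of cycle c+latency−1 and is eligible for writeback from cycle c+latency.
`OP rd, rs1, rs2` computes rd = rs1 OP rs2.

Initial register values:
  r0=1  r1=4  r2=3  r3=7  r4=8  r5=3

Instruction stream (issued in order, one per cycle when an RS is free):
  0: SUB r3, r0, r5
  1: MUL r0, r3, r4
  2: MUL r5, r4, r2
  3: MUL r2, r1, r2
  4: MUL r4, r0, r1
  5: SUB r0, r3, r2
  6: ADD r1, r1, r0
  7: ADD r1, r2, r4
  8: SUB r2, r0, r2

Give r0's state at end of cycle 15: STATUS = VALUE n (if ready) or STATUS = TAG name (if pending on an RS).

STATUS = VALUE -14

cycle 1: issue SUB r3<-Add1 // r0:1,r1:4,r2:3,r3:Add1,r4:8,r5:3
cycle 2: issue MUL r0<-Mul1 // r0:Mul1,r1:4,r2:3,r3:Add1,r4:8,r5:3
cycle 3: CDB Add1=-2; issue MUL r5<-Mul2 // r0:Mul1,r1:4,r2:3,r3:-2,r4:8,r5:Mul2
cycle 4: stall // r0:Mul1,r1:4,r2:3,r3:-2,r4:8,r5:Mul2
cycle 5: stall // r0:Mul1,r1:4,r2:3,r3:-2,r4:8,r5:Mul2
cycle 6: stall // r0:Mul1,r1:4,r2:3,r3:-2,r4:8,r5:Mul2
cycle 7: stall // r0:Mul1,r1:4,r2:3,r3:-2,r4:8,r5:Mul2
cycle 8: CDB Mul1=-16; issue MUL r2<-Mul1 // r0:-16,r1:4,r2:Mul1,r3:-2,r4:8,r5:Mul2
cycle 9: CDB Mul2=24; issue MUL r4<-Mul2 // r0:-16,r1:4,r2:Mul1,r3:-2,r4:Mul2,r5:24
cycle 10: issue SUB r0<-Add1 // r0:Add1,r1:4,r2:Mul1,r3:-2,r4:Mul2,r5:24
cycle 11: issue ADD r1<-Add2 // r0:Add1,r1:Add2,r2:Mul1,r3:-2,r4:Mul2,r5:24
cycle 12: issue ADD r1<-Add3 // r0:Add1,r1:Add3,r2:Mul1,r3:-2,r4:Mul2,r5:24
cycle 13: CDB Mul1=12; stall // r0:Add1,r1:Add3,r2:12,r3:-2,r4:Mul2,r5:24
cycle 14: CDB Mul2=-64; stall // r0:Add1,r1:Add3,r2:12,r3:-2,r4:-64,r5:24
cycle 15: CDB Add1=-14; issue SUB r2<-Add1 // r0:-14,r1:Add3,r2:Add1,r3:-2,r4:-64,r5:24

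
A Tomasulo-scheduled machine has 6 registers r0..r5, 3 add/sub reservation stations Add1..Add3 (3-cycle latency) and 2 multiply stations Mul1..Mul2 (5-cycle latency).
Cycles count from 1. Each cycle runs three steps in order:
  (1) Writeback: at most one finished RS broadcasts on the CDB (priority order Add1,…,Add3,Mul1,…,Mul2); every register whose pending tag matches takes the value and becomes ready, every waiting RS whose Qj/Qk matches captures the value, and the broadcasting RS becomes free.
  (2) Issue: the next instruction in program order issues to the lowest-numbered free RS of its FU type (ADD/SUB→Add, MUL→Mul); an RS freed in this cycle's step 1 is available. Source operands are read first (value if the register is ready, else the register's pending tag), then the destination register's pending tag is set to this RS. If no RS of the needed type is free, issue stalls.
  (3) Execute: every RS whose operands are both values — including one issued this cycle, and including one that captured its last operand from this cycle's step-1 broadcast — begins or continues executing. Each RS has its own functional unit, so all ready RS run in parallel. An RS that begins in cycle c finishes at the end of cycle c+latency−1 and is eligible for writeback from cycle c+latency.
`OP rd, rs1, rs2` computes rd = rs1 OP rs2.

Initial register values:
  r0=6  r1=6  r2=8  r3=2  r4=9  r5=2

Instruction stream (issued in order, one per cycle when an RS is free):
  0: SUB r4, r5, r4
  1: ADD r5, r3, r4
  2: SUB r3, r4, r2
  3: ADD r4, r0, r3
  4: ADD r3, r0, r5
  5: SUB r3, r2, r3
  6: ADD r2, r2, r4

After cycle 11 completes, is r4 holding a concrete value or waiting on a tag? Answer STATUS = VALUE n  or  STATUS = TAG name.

c1: issue SUB r4<-Add1 | r0:6,r1:6,r2:8,r3:2,r4:Add1,r5:2
c2: issue ADD r5<-Add2 | r0:6,r1:6,r2:8,r3:2,r4:Add1,r5:Add2
c3: issue SUB r3<-Add3 | r0:6,r1:6,r2:8,r3:Add3,r4:Add1,r5:Add2
c4: CDB Add1=-7; issue ADD r4<-Add1 | r0:6,r1:6,r2:8,r3:Add3,r4:Add1,r5:Add2
c5: stall | r0:6,r1:6,r2:8,r3:Add3,r4:Add1,r5:Add2
c6: stall | r0:6,r1:6,r2:8,r3:Add3,r4:Add1,r5:Add2
c7: CDB Add2=-5; issue ADD r3<-Add2 | r0:6,r1:6,r2:8,r3:Add2,r4:Add1,r5:-5
c8: CDB Add3=-15; issue SUB r3<-Add3 | r0:6,r1:6,r2:8,r3:Add3,r4:Add1,r5:-5
c9: stall | r0:6,r1:6,r2:8,r3:Add3,r4:Add1,r5:-5
c10: CDB Add2=1; issue ADD r2<-Add2 | r0:6,r1:6,r2:Add2,r3:Add3,r4:Add1,r5:-5
c11: CDB Add1=-9 | r0:6,r1:6,r2:Add2,r3:Add3,r4:-9,r5:-5

STATUS = VALUE -9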